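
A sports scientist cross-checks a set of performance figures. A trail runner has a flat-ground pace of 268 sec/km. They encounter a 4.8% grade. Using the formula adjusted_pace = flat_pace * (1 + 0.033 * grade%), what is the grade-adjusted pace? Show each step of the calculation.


Grade factor = 1 + 0.033 * 4.8 = 1.1584
Adjusted = 268 * 1.1584 = 310.45 sec/km

310.45 s/km


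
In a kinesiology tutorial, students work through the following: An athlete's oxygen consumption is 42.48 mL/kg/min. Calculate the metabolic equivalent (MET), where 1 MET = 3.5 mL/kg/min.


MET = VO2 / 3.5
= 42.48 / 3.5
= 12.14 METs

12.14 METs


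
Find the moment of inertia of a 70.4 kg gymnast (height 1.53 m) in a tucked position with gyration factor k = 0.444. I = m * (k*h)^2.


Radius of gyration = 0.444 * 1.53 = 0.67932 m
I = 70.4 * 0.67932^2
= 70.4 * 0.461476
= 32.488 kg*m^2

32.488 kg*m^2


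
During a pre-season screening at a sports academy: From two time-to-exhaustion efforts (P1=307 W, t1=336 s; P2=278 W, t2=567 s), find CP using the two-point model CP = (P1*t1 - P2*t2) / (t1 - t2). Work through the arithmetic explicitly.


Work in trial 1 = 103152 J
Work in trial 2 = 157626 J
Delta work = -54474 J
Delta time = -231 s
CP = -54474 / -231 = 235.82 W

235.82 W


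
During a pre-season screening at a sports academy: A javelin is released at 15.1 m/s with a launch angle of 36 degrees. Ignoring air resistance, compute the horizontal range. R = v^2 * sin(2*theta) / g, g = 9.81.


Launch speed squared = 228.01
sin(2 * 36 deg) = 0.951057
Range = 228.01 * 0.951057 / 9.81
= 22.105 m

22.105 m


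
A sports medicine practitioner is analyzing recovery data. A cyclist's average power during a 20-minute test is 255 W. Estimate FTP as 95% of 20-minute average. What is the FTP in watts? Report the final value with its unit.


FTP = 20-min power * 0.95
= 255 * 0.95
= 242.25 W

242.25 W


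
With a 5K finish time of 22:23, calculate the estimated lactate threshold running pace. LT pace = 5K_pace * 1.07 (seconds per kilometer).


Race duration = 1343 s for 5 km
Average pace = 1343 / 5 = 268.6 s/km
LT pace = 268.6 * 1.07
= 287.4 s/km

287.4 s/km


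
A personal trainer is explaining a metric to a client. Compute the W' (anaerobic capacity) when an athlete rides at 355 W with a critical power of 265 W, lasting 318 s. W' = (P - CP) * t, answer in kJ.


Above-CP power = 90 W
Duration = 318 s
W' = 90 * 318 = 28620 J
Convert: 28620 / 1000 = 28.62 kJ

28.62 kJ


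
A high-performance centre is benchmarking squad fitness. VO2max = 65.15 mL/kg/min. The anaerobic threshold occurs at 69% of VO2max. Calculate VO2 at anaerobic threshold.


AT fraction = 69 / 100 = 0.69
AT VO2 = 65.15 * 0.69
= 44.95 mL/kg/min

44.95 mL/kg/min


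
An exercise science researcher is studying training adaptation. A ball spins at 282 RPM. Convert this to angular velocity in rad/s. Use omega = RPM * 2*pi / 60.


omega = 282 * 2 * pi / 60
= 282 * 6.28318531 / 60
= 1771.858 / 60
= 29.531 rad/s

29.531 rad/s


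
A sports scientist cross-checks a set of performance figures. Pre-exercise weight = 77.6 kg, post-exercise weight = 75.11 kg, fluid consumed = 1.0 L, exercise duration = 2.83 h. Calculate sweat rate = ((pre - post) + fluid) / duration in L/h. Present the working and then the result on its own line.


Weight loss = 77.6 - 75.11 = 2.49 kg (approx L)
Total sweat = 2.49 + 1.0 = 3.49 L
Sweat rate = 3.49 / 2.83 = 1.233 L/h

1.233 L/h


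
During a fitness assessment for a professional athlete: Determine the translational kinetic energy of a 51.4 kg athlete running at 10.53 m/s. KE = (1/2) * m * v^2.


KE = 0.5 * m * v^2
= 0.5 * 51.4 * 10.53^2
= 0.5 * 51.4 * 110.8809
= 2849.64 J

2849.64 J


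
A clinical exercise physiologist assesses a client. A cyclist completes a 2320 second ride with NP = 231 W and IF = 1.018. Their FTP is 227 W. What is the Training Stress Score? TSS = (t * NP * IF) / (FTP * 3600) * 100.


t * NP * IF = 2320 * 231 * 1.018 = 545566.56
FTP * 3600 = 817200
TSS = (545566.56 / 817200) * 100 = 66.76

66.76 TSS


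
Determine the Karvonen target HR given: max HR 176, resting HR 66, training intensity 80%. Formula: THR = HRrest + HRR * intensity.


HRR = HRmax - HRrest = 176 - 66 = 110
THR = 66 + 110 * 0.8
= 154.0 bpm

154.0 bpm


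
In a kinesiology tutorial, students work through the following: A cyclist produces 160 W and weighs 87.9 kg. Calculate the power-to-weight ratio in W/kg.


P/W = power / mass
= 160 / 87.9
= 1.82 W/kg

1.82 W/kg


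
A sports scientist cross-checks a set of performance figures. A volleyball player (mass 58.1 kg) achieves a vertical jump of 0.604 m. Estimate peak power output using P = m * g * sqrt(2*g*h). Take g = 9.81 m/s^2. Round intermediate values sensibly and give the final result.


2 * g * h = 2 * 9.81 * 0.604 = 11.85048
sqrt(11.85048) = 3.442453 m/s
P = 58.1 * 9.81 * 3.442453 = 1962.06 W

1962.06 W


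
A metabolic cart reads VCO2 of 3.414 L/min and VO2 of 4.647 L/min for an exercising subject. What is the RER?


RER = VCO2 / VO2 = 3.414 / 4.647 = 0.7347

0.7347


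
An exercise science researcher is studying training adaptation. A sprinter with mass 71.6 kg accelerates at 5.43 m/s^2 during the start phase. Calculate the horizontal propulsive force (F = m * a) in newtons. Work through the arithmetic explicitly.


F = m * a
= 71.6 * 5.43
= 388.79 N

388.79 N


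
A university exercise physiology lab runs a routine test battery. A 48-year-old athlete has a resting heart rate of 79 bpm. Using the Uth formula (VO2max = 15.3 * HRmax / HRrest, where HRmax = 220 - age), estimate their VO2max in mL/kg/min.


HRmax = 220 - 48 = 172 bpm
Ratio = HRmax / HRrest = 172 / 79 = 2.1772
VO2max = 15.3 * 2.1772 = 33.31 mL/kg/min

33.31 mL/kg/min


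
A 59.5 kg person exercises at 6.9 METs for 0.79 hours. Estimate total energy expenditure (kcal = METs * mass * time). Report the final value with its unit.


Energy = METs * mass(kg) * time(h)
= 6.9 * 59.5 * 0.79
= 324.33 kcal

324.33 kcal


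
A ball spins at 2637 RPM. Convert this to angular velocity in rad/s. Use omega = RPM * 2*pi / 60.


omega = 2637 * 2 * pi / 60
= 2637 * 6.28318531 / 60
= 16568.76 / 60
= 276.146 rad/s

276.146 rad/s


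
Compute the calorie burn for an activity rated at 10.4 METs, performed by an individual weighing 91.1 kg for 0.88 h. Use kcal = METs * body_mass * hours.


Product of METs and mass = 10.4 * 91.1 = 947.44
Total kcal = 947.44 * 0.88 = 833.75 kcal

833.75 kcal


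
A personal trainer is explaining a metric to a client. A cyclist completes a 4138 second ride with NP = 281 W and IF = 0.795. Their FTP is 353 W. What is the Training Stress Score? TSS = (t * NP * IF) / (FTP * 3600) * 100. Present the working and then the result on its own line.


t * NP * IF = 4138 * 281 * 0.795 = 924408.51
FTP * 3600 = 1270800
TSS = (924408.51 / 1270800) * 100 = 72.74

72.74 TSS


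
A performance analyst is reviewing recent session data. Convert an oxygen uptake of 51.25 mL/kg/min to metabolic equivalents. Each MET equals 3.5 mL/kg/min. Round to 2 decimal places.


One MET = 3.5 mL/kg/min
Number of METs = 51.25 / 3.5
= 14.64 METs

14.64 METs


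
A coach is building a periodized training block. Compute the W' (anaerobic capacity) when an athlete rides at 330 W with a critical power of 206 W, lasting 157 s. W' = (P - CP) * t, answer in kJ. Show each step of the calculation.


Above-CP power = 124 W
Duration = 157 s
W' = 124 * 157 = 19468 J
Convert: 19468 / 1000 = 19.468 kJ

19.468 kJ


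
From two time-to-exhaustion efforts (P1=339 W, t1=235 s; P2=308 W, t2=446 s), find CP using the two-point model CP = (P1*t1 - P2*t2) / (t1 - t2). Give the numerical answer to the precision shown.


Work in trial 1 = 79665 J
Work in trial 2 = 137368 J
Delta work = -57703 J
Delta time = -211 s
CP = -57703 / -211 = 273.47 W

273.47 W


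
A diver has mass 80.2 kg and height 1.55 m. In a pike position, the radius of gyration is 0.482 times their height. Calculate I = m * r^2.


r = 0.482 * 1.55 = 0.7471 m
I = m * r^2 = 80.2 * 0.558158 = 44.764 kg*m^2

44.764 kg*m^2


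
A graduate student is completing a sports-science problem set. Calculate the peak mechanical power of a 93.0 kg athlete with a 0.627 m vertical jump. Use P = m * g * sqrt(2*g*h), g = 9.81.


First, sqrt(2gh) = sqrt(2 * 9.81 * 0.627)
= sqrt(12.30174) = 3.507384 m/s
Power = 93.0 * 9.81 * 3.507384 = 3199.89 W

3199.89 W


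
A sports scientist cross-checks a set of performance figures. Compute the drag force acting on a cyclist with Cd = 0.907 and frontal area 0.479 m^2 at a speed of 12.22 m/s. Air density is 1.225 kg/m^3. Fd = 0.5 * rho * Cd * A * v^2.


Step 1: v^2 = 149.3284
Step 2: Fd = 0.5 * 1.225 * 0.907 * 0.479 * 149.3284
= 39.737 N

39.737 N


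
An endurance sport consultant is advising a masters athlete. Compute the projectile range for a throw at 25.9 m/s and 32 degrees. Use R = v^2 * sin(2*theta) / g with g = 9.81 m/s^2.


Two times the angle = 64 degrees
sin(64) = 0.898794
R = 670.81 * 0.898794 / 9.81 = 61.46 m

61.46 m


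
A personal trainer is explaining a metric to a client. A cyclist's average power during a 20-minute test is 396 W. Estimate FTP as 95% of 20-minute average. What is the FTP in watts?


FTP = 20-min power * 0.95
= 396 * 0.95
= 376.2 W

376.2 W


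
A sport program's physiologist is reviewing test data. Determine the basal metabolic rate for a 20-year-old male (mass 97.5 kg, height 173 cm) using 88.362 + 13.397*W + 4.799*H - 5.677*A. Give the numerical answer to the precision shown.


BMR = 88.362 + 13.397*97.5 + 4.799*173 - 5.677*20
= 2111.26 kcal/day

2111.26 kcal/day


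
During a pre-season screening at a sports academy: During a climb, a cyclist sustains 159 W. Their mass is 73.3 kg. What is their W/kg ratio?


Power-to-weight = 159 W / 73.3 kg
= 2.169 W/kg

2.169 W/kg


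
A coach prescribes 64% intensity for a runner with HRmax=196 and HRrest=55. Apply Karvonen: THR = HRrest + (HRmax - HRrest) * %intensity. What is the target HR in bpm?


Heart rate reserve = 196 - 55 = 141
Intensity fraction = 64 / 100 = 0.64
THR = 55 + 141 * 0.64 = 145.24 bpm

145.24 bpm


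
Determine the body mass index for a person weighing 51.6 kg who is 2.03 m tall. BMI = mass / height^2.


BMI = mass / height^2
= 51.6 / 2.03^2
= 51.6 / 4.1209
= 12.52 kg/m^2

12.52 kg/m^2


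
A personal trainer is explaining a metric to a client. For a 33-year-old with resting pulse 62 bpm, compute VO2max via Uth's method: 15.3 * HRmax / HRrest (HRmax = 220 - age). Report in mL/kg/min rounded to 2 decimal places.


Step 1: HRmax = 220 - 33 = 187 bpm
Step 2: Ratio = 187 / 62 = 3.0161
Step 3: VO2max = 15.3 * 3.0161 = 46.15 mL/kg/min

46.15 mL/kg/min


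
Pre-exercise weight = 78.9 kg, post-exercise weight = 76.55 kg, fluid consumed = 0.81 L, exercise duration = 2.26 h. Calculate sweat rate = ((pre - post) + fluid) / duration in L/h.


Weight loss = 78.9 - 76.55 = 2.35 kg (approx L)
Total sweat = 2.35 + 0.81 = 3.16 L
Sweat rate = 3.16 / 2.26 = 1.398 L/h

1.398 L/h


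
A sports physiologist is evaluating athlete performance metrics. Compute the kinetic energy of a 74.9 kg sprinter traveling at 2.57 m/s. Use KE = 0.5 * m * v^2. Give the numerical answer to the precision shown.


Velocity squared = 6.6049
KE = 0.5 * 74.9 * 6.6049 = 247.35 J

247.35 J


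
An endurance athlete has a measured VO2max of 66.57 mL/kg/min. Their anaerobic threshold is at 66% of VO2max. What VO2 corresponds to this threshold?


Anaerobic threshold VO2 = VO2max * 66%
= 66.57 * 0.66
= 43.94 mL/kg/min

43.94 mL/kg/min


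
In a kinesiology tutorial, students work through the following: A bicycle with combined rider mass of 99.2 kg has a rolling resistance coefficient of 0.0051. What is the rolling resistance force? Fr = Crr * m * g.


Fr = 0.0051 * 99.2 * 9.81
= 0.50592 * 9.81
= 4.963 N

4.963 N


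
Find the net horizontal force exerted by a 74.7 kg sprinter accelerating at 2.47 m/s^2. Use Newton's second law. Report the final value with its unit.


Newton's second law: F = m * a
F = 74.7 * 2.47 = 184.51 N

184.51 N


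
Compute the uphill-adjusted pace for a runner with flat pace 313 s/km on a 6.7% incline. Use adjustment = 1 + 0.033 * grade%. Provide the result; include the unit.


Adjustment factor = 1 + 0.033 * 6.7 = 1.2211
Grade-adjusted pace = 313 * 1.2211 = 382.2 s/km

382.2 s/km


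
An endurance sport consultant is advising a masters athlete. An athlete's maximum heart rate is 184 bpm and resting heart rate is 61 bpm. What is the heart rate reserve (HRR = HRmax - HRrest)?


HRR = HRmax - HRrest
= 184 - 61
= 123 bpm

123 bpm


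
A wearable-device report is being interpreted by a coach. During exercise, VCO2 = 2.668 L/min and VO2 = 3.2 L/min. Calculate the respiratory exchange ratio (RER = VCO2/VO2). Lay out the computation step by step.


RER = VCO2 / VO2
= 2.668 / 3.2
= 0.8338

0.8338


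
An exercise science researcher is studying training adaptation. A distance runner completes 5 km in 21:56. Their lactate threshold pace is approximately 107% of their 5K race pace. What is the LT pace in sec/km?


Convert to seconds: 21 min 56 s = 1316 s
Pace per km = 1316 / 5 = 263.2 s/km
LT pace = 263.2 * 1.07 = 281.62 s/km

281.62 s/km


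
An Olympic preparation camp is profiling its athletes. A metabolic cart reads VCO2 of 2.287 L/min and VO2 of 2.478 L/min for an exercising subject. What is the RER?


RER = VCO2 / VO2 = 2.287 / 2.478 = 0.9229

0.9229


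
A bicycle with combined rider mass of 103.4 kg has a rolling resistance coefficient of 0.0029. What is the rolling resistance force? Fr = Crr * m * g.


Fr = 0.0029 * 103.4 * 9.81
= 0.29986 * 9.81
= 2.942 N

2.942 N


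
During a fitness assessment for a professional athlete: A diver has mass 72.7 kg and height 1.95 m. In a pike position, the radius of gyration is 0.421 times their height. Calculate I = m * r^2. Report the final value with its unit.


r = 0.421 * 1.95 = 0.82095 m
I = m * r^2 = 72.7 * 0.673959 = 48.997 kg*m^2

48.997 kg*m^2


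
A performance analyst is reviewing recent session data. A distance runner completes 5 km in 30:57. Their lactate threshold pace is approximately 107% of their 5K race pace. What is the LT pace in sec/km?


Convert to seconds: 30 min 57 s = 1857 s
Pace per km = 1857 / 5 = 371.4 s/km
LT pace = 371.4 * 1.07 = 397.4 s/km

397.4 s/km


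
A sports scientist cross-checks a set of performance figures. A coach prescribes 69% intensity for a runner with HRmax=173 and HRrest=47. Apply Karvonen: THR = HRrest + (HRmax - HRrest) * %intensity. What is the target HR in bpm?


Heart rate reserve = 173 - 47 = 126
Intensity fraction = 69 / 100 = 0.69
THR = 47 + 126 * 0.69 = 133.94 bpm

133.94 bpm


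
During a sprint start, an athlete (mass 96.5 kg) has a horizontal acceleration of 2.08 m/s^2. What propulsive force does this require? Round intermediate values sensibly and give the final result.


Propulsive force = mass * acceleration
= 96.5 kg * 2.08 m/s^2
= 200.72 N

200.72 N


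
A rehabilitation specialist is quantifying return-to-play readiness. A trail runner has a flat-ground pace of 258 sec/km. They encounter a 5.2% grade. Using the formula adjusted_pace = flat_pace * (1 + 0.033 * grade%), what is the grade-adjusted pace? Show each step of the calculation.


Grade factor = 1 + 0.033 * 5.2 = 1.1716
Adjusted = 258 * 1.1716 = 302.27 sec/km

302.27 s/km


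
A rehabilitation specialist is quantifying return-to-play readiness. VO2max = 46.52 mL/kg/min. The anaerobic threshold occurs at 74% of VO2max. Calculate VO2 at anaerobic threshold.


AT fraction = 74 / 100 = 0.74
AT VO2 = 46.52 * 0.74
= 34.42 mL/kg/min

34.42 mL/kg/min


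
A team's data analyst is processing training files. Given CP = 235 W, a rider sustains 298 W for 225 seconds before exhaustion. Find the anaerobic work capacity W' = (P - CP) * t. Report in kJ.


Excess power = 298 - 235 = 63 W
Work above CP = 63 * 225 = 14175 J
W' = 14.175 kJ

14.175 kJ


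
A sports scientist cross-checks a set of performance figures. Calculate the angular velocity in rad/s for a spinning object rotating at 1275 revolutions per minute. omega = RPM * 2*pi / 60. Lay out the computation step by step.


omega = RPM * 2*pi / 60
= 1275 * 6.28318531 / 60
= 133.518 rad/s

133.518 rad/s


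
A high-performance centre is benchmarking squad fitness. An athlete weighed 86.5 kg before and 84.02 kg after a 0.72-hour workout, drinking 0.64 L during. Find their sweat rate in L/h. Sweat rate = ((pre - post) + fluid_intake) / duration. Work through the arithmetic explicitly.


Body mass change = 2.48 kg
Total sweat loss = 2.48 + 0.64 = 3.12 L
Rate = 3.12 / 0.72 = 4.333 L/h

4.333 L/h


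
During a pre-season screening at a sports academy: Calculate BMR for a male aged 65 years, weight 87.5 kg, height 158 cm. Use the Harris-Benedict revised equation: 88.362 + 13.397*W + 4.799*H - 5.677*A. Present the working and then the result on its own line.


Substituting values:
W term = 13.397 * 87.5 = 1172.2375
H term = 4.799 * 158 = 758.242
A term = 5.677 * 65 = 369.005
BMR = 1649.84 kcal/day

1649.84 kcal/day


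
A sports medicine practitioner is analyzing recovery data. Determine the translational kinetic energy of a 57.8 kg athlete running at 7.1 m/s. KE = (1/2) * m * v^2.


KE = 0.5 * m * v^2
= 0.5 * 57.8 * 7.1^2
= 0.5 * 57.8 * 50.41
= 1456.85 J

1456.85 J


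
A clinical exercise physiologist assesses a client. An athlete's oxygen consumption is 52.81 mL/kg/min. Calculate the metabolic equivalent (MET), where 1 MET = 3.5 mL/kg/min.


MET = VO2 / 3.5
= 52.81 / 3.5
= 15.09 METs

15.09 METs


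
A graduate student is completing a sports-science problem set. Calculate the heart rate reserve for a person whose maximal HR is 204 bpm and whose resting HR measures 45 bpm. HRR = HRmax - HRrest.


HRmax = 204 bpm
HRrest = 45 bpm
HRR = 204 - 45 = 159 bpm

159 bpm


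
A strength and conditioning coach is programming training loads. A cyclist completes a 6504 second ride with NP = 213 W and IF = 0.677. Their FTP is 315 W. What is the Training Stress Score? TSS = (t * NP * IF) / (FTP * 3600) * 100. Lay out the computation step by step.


t * NP * IF = 6504 * 213 * 0.677 = 937883.304
FTP * 3600 = 1134000
TSS = (937883.304 / 1134000) * 100 = 82.71

82.71 TSS


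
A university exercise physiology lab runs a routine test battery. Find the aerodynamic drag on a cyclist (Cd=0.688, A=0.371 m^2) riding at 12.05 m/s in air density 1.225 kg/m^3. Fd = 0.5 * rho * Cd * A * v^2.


Fd = 0.5 * 1.225 * 0.688 * 0.371 * 12.05^2
= 0.5 * 1.225 * 0.688 * 0.371 * 145.2025
= 22.701 N

22.701 N


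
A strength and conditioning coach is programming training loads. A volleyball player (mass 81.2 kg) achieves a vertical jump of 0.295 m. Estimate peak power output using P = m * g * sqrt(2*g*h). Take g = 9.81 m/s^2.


2 * g * h = 2 * 9.81 * 0.295 = 5.7879
sqrt(5.7879) = 2.405805 m/s
P = 81.2 * 9.81 * 2.405805 = 1916.4 W

1916.4 W


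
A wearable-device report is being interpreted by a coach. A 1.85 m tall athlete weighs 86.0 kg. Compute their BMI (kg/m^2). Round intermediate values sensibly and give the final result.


height^2 = 3.4225 m^2
BMI = 86.0 / 3.4225 = 25.13 kg/m^2

25.13 kg/m^2


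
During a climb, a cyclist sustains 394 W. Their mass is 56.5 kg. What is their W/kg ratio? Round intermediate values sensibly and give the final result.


Power-to-weight = 394 W / 56.5 kg
= 6.973 W/kg

6.973 W/kg


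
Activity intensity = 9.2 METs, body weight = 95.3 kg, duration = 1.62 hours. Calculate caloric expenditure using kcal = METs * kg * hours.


kcal = 9.2 * 95.3 * 1.62
= 876.76 * 1.62
= 1420.35 kcal

1420.35 kcal


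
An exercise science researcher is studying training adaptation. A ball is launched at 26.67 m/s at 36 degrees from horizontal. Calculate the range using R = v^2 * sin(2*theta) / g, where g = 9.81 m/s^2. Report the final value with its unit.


sin(2 * 36) = sin(72) = 0.951057
v^2 = 26.67^2 = 711.2889
R = 711.2889 * 0.951057 / 9.81
= 68.958 m

68.958 m


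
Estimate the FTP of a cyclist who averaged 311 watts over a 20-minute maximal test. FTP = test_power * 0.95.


FTP = 311 * 0.95 = 295.45 W

295.45 W


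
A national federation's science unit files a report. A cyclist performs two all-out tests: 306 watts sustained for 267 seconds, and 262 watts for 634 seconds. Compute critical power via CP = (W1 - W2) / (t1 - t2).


W1 = P1 * t1 = 306 * 267 = 81702 J
W2 = P2 * t2 = 262 * 634 = 166108 J
CP = (81702 - 166108) / (267 - 634)
= 229.99 W

229.99 W


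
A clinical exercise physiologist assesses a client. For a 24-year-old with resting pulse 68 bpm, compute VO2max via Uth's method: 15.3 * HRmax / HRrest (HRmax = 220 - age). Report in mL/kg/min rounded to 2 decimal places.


Step 1: HRmax = 220 - 24 = 196 bpm
Step 2: Ratio = 196 / 68 = 2.8824
Step 3: VO2max = 15.3 * 2.8824 = 44.1 mL/kg/min

44.1 mL/kg/min


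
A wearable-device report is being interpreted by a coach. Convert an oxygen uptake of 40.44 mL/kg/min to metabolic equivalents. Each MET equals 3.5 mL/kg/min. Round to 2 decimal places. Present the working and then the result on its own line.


One MET = 3.5 mL/kg/min
Number of METs = 40.44 / 3.5
= 11.55 METs

11.55 METs


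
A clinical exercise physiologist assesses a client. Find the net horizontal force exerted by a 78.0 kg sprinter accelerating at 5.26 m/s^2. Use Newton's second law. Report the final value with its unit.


Newton's second law: F = m * a
F = 78.0 * 5.26 = 410.28 N

410.28 N


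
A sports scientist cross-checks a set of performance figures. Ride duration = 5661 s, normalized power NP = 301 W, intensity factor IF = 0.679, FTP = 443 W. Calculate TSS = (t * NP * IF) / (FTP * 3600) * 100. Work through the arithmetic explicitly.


Numerator = 5661 * 301 * 0.679 = 1156989.519
Denominator = 443 * 3600 = 1594800
TSS = 1156989.519 / 1594800 * 100
= 72.55

72.55 TSS


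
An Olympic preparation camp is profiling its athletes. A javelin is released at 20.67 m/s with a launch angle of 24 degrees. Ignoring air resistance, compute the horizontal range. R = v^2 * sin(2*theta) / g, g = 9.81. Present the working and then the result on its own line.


Launch speed squared = 427.2489
sin(2 * 24 deg) = 0.743145
Range = 427.2489 * 0.743145 / 9.81
= 32.366 m

32.366 m


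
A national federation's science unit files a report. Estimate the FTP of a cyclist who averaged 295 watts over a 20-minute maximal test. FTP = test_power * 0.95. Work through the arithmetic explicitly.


FTP = 295 * 0.95 = 280.25 W

280.25 W


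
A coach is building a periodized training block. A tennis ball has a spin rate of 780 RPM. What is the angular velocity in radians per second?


Convert RPM to rad/s: multiply by 2*pi and divide by 60
omega = 780 * 2 * pi / 60
= 81.681 rad/s

81.681 rad/s


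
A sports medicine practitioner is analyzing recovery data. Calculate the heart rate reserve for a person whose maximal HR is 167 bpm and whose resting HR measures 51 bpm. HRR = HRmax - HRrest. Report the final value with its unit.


HRmax = 167 bpm
HRrest = 51 bpm
HRR = 167 - 51 = 116 bpm

116 bpm


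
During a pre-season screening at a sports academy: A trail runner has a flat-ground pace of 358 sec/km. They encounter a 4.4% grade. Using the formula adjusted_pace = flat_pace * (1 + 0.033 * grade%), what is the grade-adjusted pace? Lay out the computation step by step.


Grade factor = 1 + 0.033 * 4.4 = 1.1452
Adjusted = 358 * 1.1452 = 409.98 sec/km

409.98 s/km


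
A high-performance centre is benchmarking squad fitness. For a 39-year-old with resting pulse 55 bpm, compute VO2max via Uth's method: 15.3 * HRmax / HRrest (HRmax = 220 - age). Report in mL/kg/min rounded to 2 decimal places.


Step 1: HRmax = 220 - 39 = 181 bpm
Step 2: Ratio = 181 / 55 = 3.2909
Step 3: VO2max = 15.3 * 3.2909 = 50.35 mL/kg/min

50.35 mL/kg/min


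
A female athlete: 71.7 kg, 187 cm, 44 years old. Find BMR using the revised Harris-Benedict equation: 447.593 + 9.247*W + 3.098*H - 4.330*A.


Intercept = 447.593
Weight contribution = 9.247 * 71.7 = 663.0099
Height contribution = 3.098 * 187 = 579.326
Age contribution = 4.33 * 44 = 190.52
BMR = 447.593 + 663.0099 + 579.326 - 190.52
= 1499.41 kcal/day

1499.41 kcal/day


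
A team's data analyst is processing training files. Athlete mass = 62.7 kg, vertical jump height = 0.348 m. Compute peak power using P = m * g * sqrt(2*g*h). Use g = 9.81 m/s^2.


sqrt(2 * 9.81 * 0.348) = sqrt(6.82776) = 2.612998 m/s
P = 62.7 * 9.81 * 2.612998
= 1607.22 W

1607.22 W


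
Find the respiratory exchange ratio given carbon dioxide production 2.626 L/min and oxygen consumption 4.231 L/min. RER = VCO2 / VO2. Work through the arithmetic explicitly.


VCO2 = 2.626 L/min
VO2 = 4.231 L/min
RER = 2.626 / 4.231 = 0.6207

0.6207


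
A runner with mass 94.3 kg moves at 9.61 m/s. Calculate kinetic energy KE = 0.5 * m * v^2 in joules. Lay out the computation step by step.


v^2 = 9.61^2 = 92.3521
KE = 0.5 * 94.3 * 92.3521
= 4354.4 J

4354.4 J


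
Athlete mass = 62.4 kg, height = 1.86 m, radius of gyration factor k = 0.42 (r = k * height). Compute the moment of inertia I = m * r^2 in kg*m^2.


r = k * height = 0.42 * 1.86 = 0.7812 m
r^2 = 0.7812^2 = 0.610273
I = 62.4 * 0.610273 = 38.081 kg*m^2

38.081 kg*m^2


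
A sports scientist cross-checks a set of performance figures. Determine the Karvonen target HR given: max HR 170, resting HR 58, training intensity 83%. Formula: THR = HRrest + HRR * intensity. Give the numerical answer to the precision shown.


HRR = HRmax - HRrest = 170 - 58 = 112
THR = 58 + 112 * 0.83
= 150.96 bpm

150.96 bpm


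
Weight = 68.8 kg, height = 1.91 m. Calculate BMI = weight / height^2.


height^2 = 1.91^2 = 3.6481
BMI = 68.8 / 3.6481 = 18.86 kg/m^2

18.86 kg/m^2


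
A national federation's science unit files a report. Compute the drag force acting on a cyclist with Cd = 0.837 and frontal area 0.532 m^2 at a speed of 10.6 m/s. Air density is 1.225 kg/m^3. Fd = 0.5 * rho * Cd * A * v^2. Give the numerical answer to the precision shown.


Step 1: v^2 = 112.36
Step 2: Fd = 0.5 * 1.225 * 0.837 * 0.532 * 112.36
= 30.645 N

30.645 N


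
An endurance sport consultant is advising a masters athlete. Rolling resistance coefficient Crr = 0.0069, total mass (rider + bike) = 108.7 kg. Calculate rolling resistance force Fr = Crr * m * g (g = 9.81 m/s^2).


Fr = Crr * m * g
= 0.0069 * 108.7 * 9.81
= 7.358 N

7.358 N


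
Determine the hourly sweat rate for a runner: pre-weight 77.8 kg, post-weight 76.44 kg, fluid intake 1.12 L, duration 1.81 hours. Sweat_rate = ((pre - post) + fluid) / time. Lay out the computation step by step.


Mass lost = 77.8 - 76.44 = 1.36 kg
Add fluid consumed: 1.36 + 1.12 = 2.48 L total sweat
Sweat rate = 2.48 / 1.81 = 1.37 L/h

1.37 L/h


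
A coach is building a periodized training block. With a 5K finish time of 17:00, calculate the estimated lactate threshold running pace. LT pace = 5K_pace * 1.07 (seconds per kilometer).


Race duration = 1020 s for 5 km
Average pace = 1020 / 5 = 204.0 s/km
LT pace = 204.0 * 1.07
= 218.28 s/km

218.28 s/km


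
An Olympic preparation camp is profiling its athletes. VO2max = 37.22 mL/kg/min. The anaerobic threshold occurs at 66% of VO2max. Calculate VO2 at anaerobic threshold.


AT fraction = 66 / 100 = 0.66
AT VO2 = 37.22 * 0.66
= 24.57 mL/kg/min

24.57 mL/kg/min


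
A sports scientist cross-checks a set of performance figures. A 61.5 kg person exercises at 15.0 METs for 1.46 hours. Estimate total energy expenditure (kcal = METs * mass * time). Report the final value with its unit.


Energy = METs * mass(kg) * time(h)
= 15.0 * 61.5 * 1.46
= 1346.85 kcal

1346.85 kcal


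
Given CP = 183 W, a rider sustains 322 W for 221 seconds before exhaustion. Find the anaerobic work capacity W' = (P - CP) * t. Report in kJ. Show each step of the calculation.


Excess power = 322 - 183 = 139 W
Work above CP = 139 * 221 = 30719 J
W' = 30.719 kJ

30.719 kJ


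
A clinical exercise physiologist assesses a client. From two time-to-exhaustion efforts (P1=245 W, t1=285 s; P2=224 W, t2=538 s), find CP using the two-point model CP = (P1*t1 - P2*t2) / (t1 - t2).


Work in trial 1 = 69825 J
Work in trial 2 = 120512 J
Delta work = -50687 J
Delta time = -253 s
CP = -50687 / -253 = 200.34 W

200.34 W


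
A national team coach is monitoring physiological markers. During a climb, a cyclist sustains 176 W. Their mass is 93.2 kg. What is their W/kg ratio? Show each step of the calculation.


Power-to-weight = 176 W / 93.2 kg
= 1.888 W/kg

1.888 W/kg


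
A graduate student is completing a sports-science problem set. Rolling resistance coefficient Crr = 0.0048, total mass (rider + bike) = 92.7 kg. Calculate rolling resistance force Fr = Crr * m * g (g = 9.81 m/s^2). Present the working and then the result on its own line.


Fr = Crr * m * g
= 0.0048 * 92.7 * 9.81
= 4.365 N

4.365 N


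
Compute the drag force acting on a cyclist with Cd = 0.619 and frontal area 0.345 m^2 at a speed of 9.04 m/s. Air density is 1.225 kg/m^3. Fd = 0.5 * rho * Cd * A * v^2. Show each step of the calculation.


Step 1: v^2 = 81.7216
Step 2: Fd = 0.5 * 1.225 * 0.619 * 0.345 * 81.7216
= 10.689 N

10.689 N


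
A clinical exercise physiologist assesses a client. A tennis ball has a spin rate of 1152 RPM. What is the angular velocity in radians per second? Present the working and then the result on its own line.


Convert RPM to rad/s: multiply by 2*pi and divide by 60
omega = 1152 * 2 * pi / 60
= 120.637 rad/s

120.637 rad/s


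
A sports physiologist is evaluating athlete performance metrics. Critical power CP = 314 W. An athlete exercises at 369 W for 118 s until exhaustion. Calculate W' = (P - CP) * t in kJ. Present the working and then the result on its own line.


P - CP = 369 - 314 = 55 W
W' = 55 * 118 = 6490 J
= 6490 / 1000 = 6.49 kJ

6.49 kJ


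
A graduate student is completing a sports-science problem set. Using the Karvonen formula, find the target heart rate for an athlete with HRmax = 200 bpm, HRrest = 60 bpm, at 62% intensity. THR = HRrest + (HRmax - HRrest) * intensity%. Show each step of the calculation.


HRR = 200 - 60 = 140
THR = 60 + 140 * 0.62
= 60 + 86.8
= 146.8 bpm

146.8 bpm


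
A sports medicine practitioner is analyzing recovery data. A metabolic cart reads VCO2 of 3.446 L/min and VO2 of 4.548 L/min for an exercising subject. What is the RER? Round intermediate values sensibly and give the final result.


RER = VCO2 / VO2 = 3.446 / 4.548 = 0.7577

0.7577


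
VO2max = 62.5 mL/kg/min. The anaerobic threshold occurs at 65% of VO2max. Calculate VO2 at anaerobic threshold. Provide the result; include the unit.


AT fraction = 65 / 100 = 0.65
AT VO2 = 62.5 * 0.65
= 40.63 mL/kg/min

40.63 mL/kg/min


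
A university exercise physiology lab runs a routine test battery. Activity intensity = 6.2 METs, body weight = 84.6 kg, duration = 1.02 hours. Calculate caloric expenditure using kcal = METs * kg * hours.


kcal = 6.2 * 84.6 * 1.02
= 524.52 * 1.02
= 535.01 kcal

535.01 kcal


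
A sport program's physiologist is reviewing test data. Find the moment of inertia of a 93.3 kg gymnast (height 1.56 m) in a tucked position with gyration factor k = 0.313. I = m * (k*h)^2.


Radius of gyration = 0.313 * 1.56 = 0.48828 m
I = 93.3 * 0.48828^2
= 93.3 * 0.238417
= 22.244 kg*m^2

22.244 kg*m^2


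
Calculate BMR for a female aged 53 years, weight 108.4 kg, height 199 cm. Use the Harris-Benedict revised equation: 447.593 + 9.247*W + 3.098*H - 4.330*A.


Substituting values:
W term = 9.247 * 108.4 = 1002.3748
H term = 3.098 * 199 = 616.502
A term = 4.330 * 53 = 229.49
BMR = 1836.98 kcal/day

1836.98 kcal/day


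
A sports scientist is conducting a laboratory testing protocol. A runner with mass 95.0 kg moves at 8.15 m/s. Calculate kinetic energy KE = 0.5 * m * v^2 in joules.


v^2 = 8.15^2 = 66.4225
KE = 0.5 * 95.0 * 66.4225
= 3155.07 J

3155.07 J


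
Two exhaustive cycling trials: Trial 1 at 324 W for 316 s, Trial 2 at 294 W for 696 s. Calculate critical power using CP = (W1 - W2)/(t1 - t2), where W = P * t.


W1 = 324 * 316 = 102384 J
W2 = 294 * 696 = 204624 J
CP = (102384 - 204624) / (316 - 696)
= -102240 / -380
= 269.05 W

269.05 W


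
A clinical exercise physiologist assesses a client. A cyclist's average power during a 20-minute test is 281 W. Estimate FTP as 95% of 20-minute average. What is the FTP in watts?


FTP = 20-min power * 0.95
= 281 * 0.95
= 266.95 W

266.95 W


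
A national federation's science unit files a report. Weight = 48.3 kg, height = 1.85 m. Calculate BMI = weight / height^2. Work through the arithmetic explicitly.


height^2 = 1.85^2 = 3.4225
BMI = 48.3 / 3.4225 = 14.11 kg/m^2

14.11 kg/m^2


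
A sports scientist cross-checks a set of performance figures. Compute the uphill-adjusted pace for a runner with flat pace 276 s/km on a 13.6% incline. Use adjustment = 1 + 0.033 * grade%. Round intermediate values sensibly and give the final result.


Adjustment factor = 1 + 0.033 * 13.6 = 1.4488
Grade-adjusted pace = 276 * 1.4488 = 399.87 s/km

399.87 s/km


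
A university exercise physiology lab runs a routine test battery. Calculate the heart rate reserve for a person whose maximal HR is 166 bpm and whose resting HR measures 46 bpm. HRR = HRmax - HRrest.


HRmax = 166 bpm
HRrest = 46 bpm
HRR = 166 - 46 = 120 bpm

120 bpm


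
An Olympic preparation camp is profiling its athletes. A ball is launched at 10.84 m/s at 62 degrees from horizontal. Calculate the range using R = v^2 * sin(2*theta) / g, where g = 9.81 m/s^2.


sin(2 * 62) = sin(124) = 0.829038
v^2 = 10.84^2 = 117.5056
R = 117.5056 * 0.829038 / 9.81
= 9.93 m

9.93 m


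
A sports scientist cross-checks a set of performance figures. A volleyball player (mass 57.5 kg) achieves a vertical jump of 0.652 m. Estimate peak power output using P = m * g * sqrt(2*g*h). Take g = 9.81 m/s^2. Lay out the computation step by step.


2 * g * h = 2 * 9.81 * 0.652 = 12.79224
sqrt(12.79224) = 3.576624 m/s
P = 57.5 * 9.81 * 3.576624 = 2017.48 W

2017.48 W


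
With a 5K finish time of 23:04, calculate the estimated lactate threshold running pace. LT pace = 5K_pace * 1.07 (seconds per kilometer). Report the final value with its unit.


Race duration = 1384 s for 5 km
Average pace = 1384 / 5 = 276.8 s/km
LT pace = 276.8 * 1.07
= 296.18 s/km

296.18 s/km


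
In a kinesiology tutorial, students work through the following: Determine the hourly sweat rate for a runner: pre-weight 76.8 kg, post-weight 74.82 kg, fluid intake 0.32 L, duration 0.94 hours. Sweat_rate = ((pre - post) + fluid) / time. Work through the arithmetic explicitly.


Mass lost = 76.8 - 74.82 = 1.98 kg
Add fluid consumed: 1.98 + 0.32 = 2.3 L total sweat
Sweat rate = 2.3 / 0.94 = 2.447 L/h

2.447 L/h


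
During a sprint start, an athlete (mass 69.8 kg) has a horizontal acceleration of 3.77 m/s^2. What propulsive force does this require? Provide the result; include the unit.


Propulsive force = mass * acceleration
= 69.8 kg * 3.77 m/s^2
= 263.15 N

263.15 N


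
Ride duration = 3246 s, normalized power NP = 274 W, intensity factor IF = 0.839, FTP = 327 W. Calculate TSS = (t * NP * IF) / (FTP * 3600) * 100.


Numerator = 3246 * 274 * 0.839 = 746209.956
Denominator = 327 * 3600 = 1177200
TSS = 746209.956 / 1177200 * 100
= 63.39

63.39 TSS


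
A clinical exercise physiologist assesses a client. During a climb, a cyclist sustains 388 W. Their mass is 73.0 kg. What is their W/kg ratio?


Power-to-weight = 388 W / 73.0 kg
= 5.315 W/kg

5.315 W/kg


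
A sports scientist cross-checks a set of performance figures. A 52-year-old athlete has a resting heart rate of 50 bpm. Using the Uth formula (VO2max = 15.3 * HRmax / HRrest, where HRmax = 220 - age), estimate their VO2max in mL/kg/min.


HRmax = 220 - 52 = 168 bpm
Ratio = HRmax / HRrest = 168 / 50 = 3.36
VO2max = 15.3 * 3.36 = 51.41 mL/kg/min

51.41 mL/kg/min


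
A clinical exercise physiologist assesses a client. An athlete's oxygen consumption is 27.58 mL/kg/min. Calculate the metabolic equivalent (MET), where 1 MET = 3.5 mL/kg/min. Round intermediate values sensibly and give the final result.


MET = VO2 / 3.5
= 27.58 / 3.5
= 7.88 METs

7.88 METs


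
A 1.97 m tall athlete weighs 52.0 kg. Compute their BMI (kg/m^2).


height^2 = 3.8809 m^2
BMI = 52.0 / 3.8809 = 13.4 kg/m^2

13.4 kg/m^2


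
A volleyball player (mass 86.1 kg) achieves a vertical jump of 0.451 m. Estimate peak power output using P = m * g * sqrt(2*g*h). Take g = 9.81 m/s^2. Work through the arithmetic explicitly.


2 * g * h = 2 * 9.81 * 0.451 = 8.84862
sqrt(8.84862) = 2.974663 m/s
P = 86.1 * 9.81 * 2.974663 = 2512.52 W

2512.52 W


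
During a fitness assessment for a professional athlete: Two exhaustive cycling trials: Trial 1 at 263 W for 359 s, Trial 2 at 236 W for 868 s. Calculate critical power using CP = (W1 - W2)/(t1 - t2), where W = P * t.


W1 = 263 * 359 = 94417 J
W2 = 236 * 868 = 204848 J
CP = (94417 - 204848) / (359 - 868)
= -110431 / -509
= 216.96 W

216.96 W


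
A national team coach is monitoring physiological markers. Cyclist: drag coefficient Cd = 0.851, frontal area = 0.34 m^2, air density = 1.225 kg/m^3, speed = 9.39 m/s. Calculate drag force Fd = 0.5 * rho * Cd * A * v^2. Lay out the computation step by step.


v^2 = 9.39^2 = 88.1721
Fd = 0.5 * 1.225 * 0.851 * 0.34 * 88.1721
= 15.626 N

15.626 N


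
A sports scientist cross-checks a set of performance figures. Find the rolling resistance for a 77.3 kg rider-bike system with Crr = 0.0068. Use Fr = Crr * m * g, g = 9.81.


m * g = 77.3 * 9.81 = 758.313 N
Fr = 0.0068 * 758.313 = 5.157 N

5.157 N


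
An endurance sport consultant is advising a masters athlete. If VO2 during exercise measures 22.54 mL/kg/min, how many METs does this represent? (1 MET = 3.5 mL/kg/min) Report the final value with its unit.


METs = VO2 / 3.5 = 22.54 / 3.5 = 6.44

6.44 METs


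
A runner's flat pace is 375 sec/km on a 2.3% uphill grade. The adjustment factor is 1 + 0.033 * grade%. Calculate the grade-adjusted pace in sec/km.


Factor = 1 + 0.033 * 2.3 = 1.0759
Adjusted pace = 375 * 1.0759
= 403.46 sec/km

403.46 s/km


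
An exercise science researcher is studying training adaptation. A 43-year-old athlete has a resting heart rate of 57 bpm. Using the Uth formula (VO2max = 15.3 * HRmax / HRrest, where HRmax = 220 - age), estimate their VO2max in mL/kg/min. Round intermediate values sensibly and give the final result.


HRmax = 220 - 43 = 177 bpm
Ratio = HRmax / HRrest = 177 / 57 = 3.1053
VO2max = 15.3 * 3.1053 = 47.51 mL/kg/min

47.51 mL/kg/min


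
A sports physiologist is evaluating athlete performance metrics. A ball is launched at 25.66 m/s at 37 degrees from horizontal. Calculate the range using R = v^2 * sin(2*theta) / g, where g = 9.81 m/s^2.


sin(2 * 37) = sin(74) = 0.961262
v^2 = 25.66^2 = 658.4356
R = 658.4356 * 0.961262 / 9.81
= 64.519 m

64.519 m


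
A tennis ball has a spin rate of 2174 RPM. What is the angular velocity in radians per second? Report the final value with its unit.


Convert RPM to rad/s: multiply by 2*pi and divide by 60
omega = 2174 * 2 * pi / 60
= 227.661 rad/s

227.661 rad/s


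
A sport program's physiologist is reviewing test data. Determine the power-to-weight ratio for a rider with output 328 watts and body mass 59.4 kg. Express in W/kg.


P/W = 328 / 59.4 = 5.522 W/kg

5.522 W/kg


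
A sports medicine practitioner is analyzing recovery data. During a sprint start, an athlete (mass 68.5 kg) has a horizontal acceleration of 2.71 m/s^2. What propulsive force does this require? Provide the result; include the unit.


Propulsive force = mass * acceleration
= 68.5 kg * 2.71 m/s^2
= 185.64 N

185.64 N
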